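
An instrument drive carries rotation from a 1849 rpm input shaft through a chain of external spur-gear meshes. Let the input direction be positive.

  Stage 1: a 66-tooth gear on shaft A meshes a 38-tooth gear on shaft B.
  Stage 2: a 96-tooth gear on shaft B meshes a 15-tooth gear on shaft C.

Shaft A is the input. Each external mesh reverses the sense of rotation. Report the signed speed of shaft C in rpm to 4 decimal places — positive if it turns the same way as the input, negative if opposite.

Stage 1 [66T→38T]: ω = 1849.0000×66/38 = 3211.4211 rpm, dir flips to −; running = −3211.4211
Stage 2 [96T→15T]: ω = 3211.4211×96/15 = 20553.0947 rpm, dir flips to +; running = +20553.0947

+20553.0947 rpm (same as input, |ω| = 20553.0947 rpm)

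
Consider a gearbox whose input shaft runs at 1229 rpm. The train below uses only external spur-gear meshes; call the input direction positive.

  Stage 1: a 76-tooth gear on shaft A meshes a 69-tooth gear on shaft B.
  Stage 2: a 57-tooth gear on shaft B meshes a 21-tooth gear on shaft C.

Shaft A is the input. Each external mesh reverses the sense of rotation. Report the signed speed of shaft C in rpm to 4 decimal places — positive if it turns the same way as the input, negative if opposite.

+3674.2774 rpm (same as input, |ω| = 3674.2774 rpm)

Stage 1 [76T→69T]: ω = 1229.0000×76/69 = 1353.6812 rpm, dir flips to −; running = −1353.6812
Stage 2 [57T→21T]: ω = 1353.6812×57/21 = 3674.2774 rpm, dir flips to +; running = +3674.2774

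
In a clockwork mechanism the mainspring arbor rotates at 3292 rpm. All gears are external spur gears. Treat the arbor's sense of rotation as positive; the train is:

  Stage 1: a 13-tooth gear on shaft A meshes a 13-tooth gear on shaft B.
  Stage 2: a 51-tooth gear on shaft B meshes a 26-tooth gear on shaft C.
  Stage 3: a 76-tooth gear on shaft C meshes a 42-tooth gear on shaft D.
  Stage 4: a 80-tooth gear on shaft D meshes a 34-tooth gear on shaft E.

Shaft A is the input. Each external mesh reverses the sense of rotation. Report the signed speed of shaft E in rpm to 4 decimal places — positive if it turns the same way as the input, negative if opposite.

Stage 1 [13T→13T]: ω = 3292.0000×13/13 = 3292.0000 rpm, dir flips to −; running = −3292.0000
Stage 2 [51T→26T]: ω = 3292.0000×51/26 = 6457.3846 rpm, dir flips to +; running = +6457.3846
Stage 3 [76T→42T]: ω = 6457.3846×76/42 = 11684.7912 rpm, dir flips to −; running = −11684.7912
Stage 4 [80T→34T]: ω = 11684.7912×80/34 = 27493.6264 rpm, dir flips to +; running = +27493.6264

+27493.6264 rpm (same as input, |ω| = 27493.6264 rpm)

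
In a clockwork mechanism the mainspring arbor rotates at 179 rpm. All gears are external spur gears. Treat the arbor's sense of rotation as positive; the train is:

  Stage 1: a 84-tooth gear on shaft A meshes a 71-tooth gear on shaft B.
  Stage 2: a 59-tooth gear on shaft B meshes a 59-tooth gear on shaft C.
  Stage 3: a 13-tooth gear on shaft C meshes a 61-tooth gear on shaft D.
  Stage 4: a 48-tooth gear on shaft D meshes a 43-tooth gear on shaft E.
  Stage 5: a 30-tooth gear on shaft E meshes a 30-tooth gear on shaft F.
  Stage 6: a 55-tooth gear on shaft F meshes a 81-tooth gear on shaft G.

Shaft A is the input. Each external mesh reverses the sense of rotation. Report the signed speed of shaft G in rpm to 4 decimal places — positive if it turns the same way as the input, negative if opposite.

+34.2088 rpm (same as input, |ω| = 34.2088 rpm)

Stage 1 [84T→71T]: ω = 179.0000×84/71 = 211.7746 rpm, dir flips to −; running = −211.7746
Stage 2 [59T→59T]: ω = 211.7746×59/59 = 211.7746 rpm, dir flips to +; running = +211.7746
Stage 3 [13T→61T]: ω = 211.7746×13/61 = 45.1323 rpm, dir flips to −; running = −45.1323
Stage 4 [48T→43T]: ω = 45.1323×48/43 = 50.3802 rpm, dir flips to +; running = +50.3802
Stage 5 [30T→30T]: ω = 50.3802×30/30 = 50.3802 rpm, dir flips to −; running = −50.3802
Stage 6 [55T→81T]: ω = 50.3802×55/81 = 34.2088 rpm, dir flips to +; running = +34.2088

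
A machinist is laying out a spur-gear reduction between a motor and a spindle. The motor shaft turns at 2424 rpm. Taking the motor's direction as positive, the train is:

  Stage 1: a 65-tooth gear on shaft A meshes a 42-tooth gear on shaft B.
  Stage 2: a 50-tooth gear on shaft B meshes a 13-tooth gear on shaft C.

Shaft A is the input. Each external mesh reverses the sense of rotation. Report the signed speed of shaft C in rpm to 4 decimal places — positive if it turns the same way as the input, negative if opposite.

Stage 1 [65T→42T]: ω = 2424.0000×65/42 = 3751.4286 rpm, dir flips to −; running = −3751.4286
Stage 2 [50T→13T]: ω = 3751.4286×50/13 = 14428.5714 rpm, dir flips to +; running = +14428.5714

+14428.5714 rpm (same as input, |ω| = 14428.5714 rpm)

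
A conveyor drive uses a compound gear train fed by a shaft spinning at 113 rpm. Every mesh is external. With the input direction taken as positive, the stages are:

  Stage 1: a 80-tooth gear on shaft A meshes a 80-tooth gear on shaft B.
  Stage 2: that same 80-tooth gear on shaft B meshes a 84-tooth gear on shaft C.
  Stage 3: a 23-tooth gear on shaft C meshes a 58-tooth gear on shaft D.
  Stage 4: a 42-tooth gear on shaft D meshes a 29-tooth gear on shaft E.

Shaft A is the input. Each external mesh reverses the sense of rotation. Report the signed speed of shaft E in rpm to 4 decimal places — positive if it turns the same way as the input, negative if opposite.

+61.8074 rpm (same as input, |ω| = 61.8074 rpm)

Stage 1 [80T→80T]: ω = 113.0000×80/80 = 113.0000 rpm, dir flips to −; running = −113.0000
Stage 2 [80T→84T]: ω = 113.0000×80/84 = 107.6190 rpm, dir flips to +; running = +107.6190
Stage 3 [23T→58T]: ω = 107.6190×23/58 = 42.6765 rpm, dir flips to −; running = −42.6765
Stage 4 [42T→29T]: ω = 42.6765×42/29 = 61.8074 rpm, dir flips to +; running = +61.8074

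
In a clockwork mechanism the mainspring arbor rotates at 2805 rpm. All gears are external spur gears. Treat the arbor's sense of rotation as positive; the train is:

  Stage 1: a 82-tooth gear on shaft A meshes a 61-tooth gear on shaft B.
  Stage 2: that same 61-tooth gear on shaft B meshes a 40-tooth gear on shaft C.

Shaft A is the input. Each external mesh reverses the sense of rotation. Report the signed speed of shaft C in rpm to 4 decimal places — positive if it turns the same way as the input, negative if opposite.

Stage 1 [82T→61T]: ω = 2805.0000×82/61 = 3770.6557 rpm, dir flips to −; running = −3770.6557
Stage 2 [61T→40T]: ω = 3770.6557×61/40 = 5750.2500 rpm, dir flips to +; running = +5750.2500

+5750.2500 rpm (same as input, |ω| = 5750.2500 rpm)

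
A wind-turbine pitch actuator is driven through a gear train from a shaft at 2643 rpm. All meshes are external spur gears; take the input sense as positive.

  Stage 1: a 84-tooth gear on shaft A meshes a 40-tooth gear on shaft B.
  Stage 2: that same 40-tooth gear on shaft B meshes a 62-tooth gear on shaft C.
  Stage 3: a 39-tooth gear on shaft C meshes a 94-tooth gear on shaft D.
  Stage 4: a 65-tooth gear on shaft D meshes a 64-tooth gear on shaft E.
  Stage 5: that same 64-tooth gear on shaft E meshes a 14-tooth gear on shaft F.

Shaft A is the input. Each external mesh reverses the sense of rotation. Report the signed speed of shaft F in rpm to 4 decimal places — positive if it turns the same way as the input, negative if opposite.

Stage 1 [84T→40T]: ω = 2643.0000×84/40 = 5550.3000 rpm, dir flips to −; running = −5550.3000
Stage 2 [40T→62T]: ω = 5550.3000×40/62 = 3580.8387 rpm, dir flips to +; running = +3580.8387
Stage 3 [39T→94T]: ω = 3580.8387×39/94 = 1485.6671 rpm, dir flips to −; running = −1485.6671
Stage 4 [65T→64T]: ω = 1485.6671×65/64 = 1508.8807 rpm, dir flips to +; running = +1508.8807
Stage 5 [64T→14T]: ω = 1508.8807×64/14 = 6897.7402 rpm, dir flips to −; running = −6897.7402

-6897.7402 rpm (opposite to input, |ω| = 6897.7402 rpm)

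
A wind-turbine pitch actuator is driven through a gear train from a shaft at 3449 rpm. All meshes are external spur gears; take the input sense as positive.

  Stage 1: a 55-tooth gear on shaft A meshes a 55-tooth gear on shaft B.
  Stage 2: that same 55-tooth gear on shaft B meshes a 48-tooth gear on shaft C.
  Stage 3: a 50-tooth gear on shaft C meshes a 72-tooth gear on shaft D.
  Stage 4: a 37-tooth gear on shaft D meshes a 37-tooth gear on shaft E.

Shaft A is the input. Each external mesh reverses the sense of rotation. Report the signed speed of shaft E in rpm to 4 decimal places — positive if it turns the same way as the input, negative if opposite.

+2744.4300 rpm (same as input, |ω| = 2744.4300 rpm)

Stage 1 [55T→55T]: ω = 3449.0000×55/55 = 3449.0000 rpm, dir flips to −; running = −3449.0000
Stage 2 [55T→48T]: ω = 3449.0000×55/48 = 3951.9792 rpm, dir flips to +; running = +3951.9792
Stage 3 [50T→72T]: ω = 3951.9792×50/72 = 2744.4300 rpm, dir flips to −; running = −2744.4300
Stage 4 [37T→37T]: ω = 2744.4300×37/37 = 2744.4300 rpm, dir flips to +; running = +2744.4300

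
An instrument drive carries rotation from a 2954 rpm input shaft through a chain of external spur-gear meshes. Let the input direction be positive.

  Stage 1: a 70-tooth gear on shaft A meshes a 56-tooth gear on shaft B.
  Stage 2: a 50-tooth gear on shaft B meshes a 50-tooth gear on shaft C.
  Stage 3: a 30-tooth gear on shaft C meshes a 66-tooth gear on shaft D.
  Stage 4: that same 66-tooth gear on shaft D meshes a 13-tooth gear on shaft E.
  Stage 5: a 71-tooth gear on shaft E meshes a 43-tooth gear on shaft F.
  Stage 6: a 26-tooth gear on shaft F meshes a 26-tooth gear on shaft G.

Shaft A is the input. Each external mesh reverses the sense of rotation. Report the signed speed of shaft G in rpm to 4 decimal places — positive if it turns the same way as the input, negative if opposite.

Stage 1 [70T→56T]: ω = 2954.0000×70/56 = 3692.5000 rpm, dir flips to −; running = −3692.5000
Stage 2 [50T→50T]: ω = 3692.5000×50/50 = 3692.5000 rpm, dir flips to +; running = +3692.5000
Stage 3 [30T→66T]: ω = 3692.5000×30/66 = 1678.4091 rpm, dir flips to −; running = −1678.4091
Stage 4 [66T→13T]: ω = 1678.4091×66/13 = 8521.1538 rpm, dir flips to +; running = +8521.1538
Stage 5 [71T→43T]: ω = 8521.1538×71/43 = 14069.8122 rpm, dir flips to −; running = −14069.8122
Stage 6 [26T→26T]: ω = 14069.8122×26/26 = 14069.8122 rpm, dir flips to +; running = +14069.8122

+14069.8122 rpm (same as input, |ω| = 14069.8122 rpm)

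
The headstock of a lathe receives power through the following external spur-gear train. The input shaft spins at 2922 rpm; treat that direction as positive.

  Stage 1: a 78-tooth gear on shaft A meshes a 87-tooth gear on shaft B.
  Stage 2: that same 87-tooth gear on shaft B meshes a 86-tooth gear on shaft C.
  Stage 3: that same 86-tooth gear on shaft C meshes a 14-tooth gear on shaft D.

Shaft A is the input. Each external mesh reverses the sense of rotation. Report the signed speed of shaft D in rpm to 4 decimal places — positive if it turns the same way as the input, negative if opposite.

Stage 1 [78T→87T]: ω = 2922.0000×78/87 = 2619.7241 rpm, dir flips to −; running = −2619.7241
Stage 2 [87T→86T]: ω = 2619.7241×87/86 = 2650.1860 rpm, dir flips to +; running = +2650.1860
Stage 3 [86T→14T]: ω = 2650.1860×86/14 = 16279.7143 rpm, dir flips to −; running = −16279.7143

-16279.7143 rpm (opposite to input, |ω| = 16279.7143 rpm)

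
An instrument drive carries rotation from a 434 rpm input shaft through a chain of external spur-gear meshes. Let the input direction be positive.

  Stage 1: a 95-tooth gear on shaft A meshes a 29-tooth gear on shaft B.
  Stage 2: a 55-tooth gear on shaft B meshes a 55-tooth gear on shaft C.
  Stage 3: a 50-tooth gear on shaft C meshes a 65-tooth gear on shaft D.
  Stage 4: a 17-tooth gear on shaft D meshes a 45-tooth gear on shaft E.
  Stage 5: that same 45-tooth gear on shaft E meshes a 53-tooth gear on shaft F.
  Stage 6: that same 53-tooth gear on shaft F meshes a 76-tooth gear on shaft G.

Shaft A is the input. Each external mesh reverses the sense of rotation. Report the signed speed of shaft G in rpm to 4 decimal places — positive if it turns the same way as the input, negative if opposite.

+244.6286 rpm (same as input, |ω| = 244.6286 rpm)

Stage 1 [95T→29T]: ω = 434.0000×95/29 = 1421.7241 rpm, dir flips to −; running = −1421.7241
Stage 2 [55T→55T]: ω = 1421.7241×55/55 = 1421.7241 rpm, dir flips to +; running = +1421.7241
Stage 3 [50T→65T]: ω = 1421.7241×50/65 = 1093.6340 rpm, dir flips to −; running = −1093.6340
Stage 4 [17T→45T]: ω = 1093.6340×17/45 = 413.1506 rpm, dir flips to +; running = +413.1506
Stage 5 [45T→53T]: ω = 413.1506×45/53 = 350.7882 rpm, dir flips to −; running = −350.7882
Stage 6 [53T→76T]: ω = 350.7882×53/76 = 244.6286 rpm, dir flips to +; running = +244.6286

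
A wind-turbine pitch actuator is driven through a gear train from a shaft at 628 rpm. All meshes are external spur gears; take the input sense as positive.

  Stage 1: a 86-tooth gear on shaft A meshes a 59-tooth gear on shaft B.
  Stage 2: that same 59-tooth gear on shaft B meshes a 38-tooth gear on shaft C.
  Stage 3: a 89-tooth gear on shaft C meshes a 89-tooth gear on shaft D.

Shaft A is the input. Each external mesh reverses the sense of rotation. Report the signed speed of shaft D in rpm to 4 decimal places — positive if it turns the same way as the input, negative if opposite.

-1421.2632 rpm (opposite to input, |ω| = 1421.2632 rpm)

Stage 1 [86T→59T]: ω = 628.0000×86/59 = 915.3898 rpm, dir flips to −; running = −915.3898
Stage 2 [59T→38T]: ω = 915.3898×59/38 = 1421.2632 rpm, dir flips to +; running = +1421.2632
Stage 3 [89T→89T]: ω = 1421.2632×89/89 = 1421.2632 rpm, dir flips to −; running = −1421.2632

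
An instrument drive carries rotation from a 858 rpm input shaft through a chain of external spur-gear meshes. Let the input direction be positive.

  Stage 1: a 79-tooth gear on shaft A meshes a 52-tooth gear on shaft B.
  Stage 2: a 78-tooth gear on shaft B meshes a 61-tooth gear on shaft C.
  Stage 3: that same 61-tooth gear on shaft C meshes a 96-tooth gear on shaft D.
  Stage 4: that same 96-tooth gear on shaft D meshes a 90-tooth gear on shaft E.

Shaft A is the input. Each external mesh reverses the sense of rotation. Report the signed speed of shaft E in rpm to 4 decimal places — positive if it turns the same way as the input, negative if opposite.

+1129.7000 rpm (same as input, |ω| = 1129.7000 rpm)

Stage 1 [79T→52T]: ω = 858.0000×79/52 = 1303.5000 rpm, dir flips to −; running = −1303.5000
Stage 2 [78T→61T]: ω = 1303.5000×78/61 = 1666.7705 rpm, dir flips to +; running = +1666.7705
Stage 3 [61T→96T]: ω = 1666.7705×61/96 = 1059.0938 rpm, dir flips to −; running = −1059.0938
Stage 4 [96T→90T]: ω = 1059.0938×96/90 = 1129.7000 rpm, dir flips to +; running = +1129.7000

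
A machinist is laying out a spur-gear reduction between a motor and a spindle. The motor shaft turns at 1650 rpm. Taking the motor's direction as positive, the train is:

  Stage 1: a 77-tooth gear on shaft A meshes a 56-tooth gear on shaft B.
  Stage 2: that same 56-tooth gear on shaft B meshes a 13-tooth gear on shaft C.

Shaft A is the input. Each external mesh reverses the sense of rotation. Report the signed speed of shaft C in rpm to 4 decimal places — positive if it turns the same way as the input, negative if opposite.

Stage 1 [77T→56T]: ω = 1650.0000×77/56 = 2268.7500 rpm, dir flips to −; running = −2268.7500
Stage 2 [56T→13T]: ω = 2268.7500×56/13 = 9773.0769 rpm, dir flips to +; running = +9773.0769

+9773.0769 rpm (same as input, |ω| = 9773.0769 rpm)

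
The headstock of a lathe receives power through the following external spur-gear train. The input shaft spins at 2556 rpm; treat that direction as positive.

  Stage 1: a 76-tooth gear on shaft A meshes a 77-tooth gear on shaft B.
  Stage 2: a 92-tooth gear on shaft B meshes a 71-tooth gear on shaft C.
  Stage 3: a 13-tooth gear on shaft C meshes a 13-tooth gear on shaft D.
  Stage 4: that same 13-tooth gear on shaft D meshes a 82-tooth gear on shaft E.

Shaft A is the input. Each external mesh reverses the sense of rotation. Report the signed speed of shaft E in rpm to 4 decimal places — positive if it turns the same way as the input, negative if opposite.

Stage 1 [76T→77T]: ω = 2556.0000×76/77 = 2522.8052 rpm, dir flips to −; running = −2522.8052
Stage 2 [92T→71T]: ω = 2522.8052×92/71 = 3268.9870 rpm, dir flips to +; running = +3268.9870
Stage 3 [13T→13T]: ω = 3268.9870×13/13 = 3268.9870 rpm, dir flips to −; running = −3268.9870
Stage 4 [13T→82T]: ω = 3268.9870×13/82 = 518.2540 rpm, dir flips to +; running = +518.2540

+518.2540 rpm (same as input, |ω| = 518.2540 rpm)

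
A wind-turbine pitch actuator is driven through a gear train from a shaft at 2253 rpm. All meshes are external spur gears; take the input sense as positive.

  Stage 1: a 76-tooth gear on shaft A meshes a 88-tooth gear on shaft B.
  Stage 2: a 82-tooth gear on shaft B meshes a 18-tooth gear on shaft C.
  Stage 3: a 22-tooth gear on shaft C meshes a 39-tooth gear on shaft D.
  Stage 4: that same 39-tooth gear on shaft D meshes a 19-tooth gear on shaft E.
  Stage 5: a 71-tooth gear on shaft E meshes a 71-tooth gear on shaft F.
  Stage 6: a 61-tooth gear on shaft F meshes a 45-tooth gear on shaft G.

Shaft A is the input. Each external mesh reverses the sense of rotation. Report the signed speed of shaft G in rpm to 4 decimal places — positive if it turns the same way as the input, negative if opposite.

+13912.9704 rpm (same as input, |ω| = 13912.9704 rpm)

Stage 1 [76T→88T]: ω = 2253.0000×76/88 = 1945.7727 rpm, dir flips to −; running = −1945.7727
Stage 2 [82T→18T]: ω = 1945.7727×82/18 = 8864.0758 rpm, dir flips to +; running = +8864.0758
Stage 3 [22T→39T]: ω = 8864.0758×22/39 = 5000.2479 rpm, dir flips to −; running = −5000.2479
Stage 4 [39T→19T]: ω = 5000.2479×39/19 = 10263.6667 rpm, dir flips to +; running = +10263.6667
Stage 5 [71T→71T]: ω = 10263.6667×71/71 = 10263.6667 rpm, dir flips to −; running = −10263.6667
Stage 6 [61T→45T]: ω = 10263.6667×61/45 = 13912.9704 rpm, dir flips to +; running = +13912.9704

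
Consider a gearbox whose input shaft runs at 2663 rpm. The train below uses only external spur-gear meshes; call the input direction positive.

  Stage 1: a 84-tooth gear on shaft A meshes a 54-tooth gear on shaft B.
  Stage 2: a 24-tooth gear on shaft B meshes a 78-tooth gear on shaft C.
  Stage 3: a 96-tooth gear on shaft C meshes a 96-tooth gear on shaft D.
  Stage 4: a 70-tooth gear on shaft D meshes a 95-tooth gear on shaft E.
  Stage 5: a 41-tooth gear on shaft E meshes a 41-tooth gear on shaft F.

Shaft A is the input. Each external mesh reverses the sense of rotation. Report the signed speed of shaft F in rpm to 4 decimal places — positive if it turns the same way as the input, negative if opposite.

-939.1777 rpm (opposite to input, |ω| = 939.1777 rpm)

Stage 1 [84T→54T]: ω = 2663.0000×84/54 = 4142.4444 rpm, dir flips to −; running = −4142.4444
Stage 2 [24T→78T]: ω = 4142.4444×24/78 = 1274.5983 rpm, dir flips to +; running = +1274.5983
Stage 3 [96T→96T]: ω = 1274.5983×96/96 = 1274.5983 rpm, dir flips to −; running = −1274.5983
Stage 4 [70T→95T]: ω = 1274.5983×70/95 = 939.1777 rpm, dir flips to +; running = +939.1777
Stage 5 [41T→41T]: ω = 939.1777×41/41 = 939.1777 rpm, dir flips to −; running = −939.1777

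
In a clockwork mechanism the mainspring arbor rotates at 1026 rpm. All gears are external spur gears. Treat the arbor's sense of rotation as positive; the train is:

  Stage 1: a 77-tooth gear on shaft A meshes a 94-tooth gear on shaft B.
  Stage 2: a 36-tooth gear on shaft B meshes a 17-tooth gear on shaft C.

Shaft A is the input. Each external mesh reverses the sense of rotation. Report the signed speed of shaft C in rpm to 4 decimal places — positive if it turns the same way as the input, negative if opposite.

Stage 1 [77T→94T]: ω = 1026.0000×77/94 = 840.4468 rpm, dir flips to −; running = −840.4468
Stage 2 [36T→17T]: ω = 840.4468×36/17 = 1779.7697 rpm, dir flips to +; running = +1779.7697

+1779.7697 rpm (same as input, |ω| = 1779.7697 rpm)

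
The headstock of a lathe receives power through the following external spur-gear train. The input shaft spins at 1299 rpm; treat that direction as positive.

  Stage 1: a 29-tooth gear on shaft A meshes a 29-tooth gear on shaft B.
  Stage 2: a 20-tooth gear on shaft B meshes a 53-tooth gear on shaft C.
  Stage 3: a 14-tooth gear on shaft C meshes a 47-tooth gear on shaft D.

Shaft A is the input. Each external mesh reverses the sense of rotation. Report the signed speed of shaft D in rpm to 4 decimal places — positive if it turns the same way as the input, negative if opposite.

Stage 1 [29T→29T]: ω = 1299.0000×29/29 = 1299.0000 rpm, dir flips to −; running = −1299.0000
Stage 2 [20T→53T]: ω = 1299.0000×20/53 = 490.1887 rpm, dir flips to +; running = +490.1887
Stage 3 [14T→47T]: ω = 490.1887×14/47 = 146.0136 rpm, dir flips to −; running = −146.0136

-146.0136 rpm (opposite to input, |ω| = 146.0136 rpm)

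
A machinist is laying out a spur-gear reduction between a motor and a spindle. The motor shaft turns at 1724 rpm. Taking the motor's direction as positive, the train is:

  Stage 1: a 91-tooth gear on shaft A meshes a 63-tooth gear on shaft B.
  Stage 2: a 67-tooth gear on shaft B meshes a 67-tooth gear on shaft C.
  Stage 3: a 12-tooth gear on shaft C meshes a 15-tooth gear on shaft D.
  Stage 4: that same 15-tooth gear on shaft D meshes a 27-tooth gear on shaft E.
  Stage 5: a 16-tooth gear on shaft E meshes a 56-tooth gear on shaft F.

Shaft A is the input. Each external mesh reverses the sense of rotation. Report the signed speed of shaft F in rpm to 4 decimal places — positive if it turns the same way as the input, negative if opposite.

Stage 1 [91T→63T]: ω = 1724.0000×91/63 = 2490.2222 rpm, dir flips to −; running = −2490.2222
Stage 2 [67T→67T]: ω = 2490.2222×67/67 = 2490.2222 rpm, dir flips to +; running = +2490.2222
Stage 3 [12T→15T]: ω = 2490.2222×12/15 = 1992.1778 rpm, dir flips to −; running = −1992.1778
Stage 4 [15T→27T]: ω = 1992.1778×15/27 = 1106.7654 rpm, dir flips to +; running = +1106.7654
Stage 5 [16T→56T]: ω = 1106.7654×16/56 = 316.2187 rpm, dir flips to −; running = −316.2187

-316.2187 rpm (opposite to input, |ω| = 316.2187 rpm)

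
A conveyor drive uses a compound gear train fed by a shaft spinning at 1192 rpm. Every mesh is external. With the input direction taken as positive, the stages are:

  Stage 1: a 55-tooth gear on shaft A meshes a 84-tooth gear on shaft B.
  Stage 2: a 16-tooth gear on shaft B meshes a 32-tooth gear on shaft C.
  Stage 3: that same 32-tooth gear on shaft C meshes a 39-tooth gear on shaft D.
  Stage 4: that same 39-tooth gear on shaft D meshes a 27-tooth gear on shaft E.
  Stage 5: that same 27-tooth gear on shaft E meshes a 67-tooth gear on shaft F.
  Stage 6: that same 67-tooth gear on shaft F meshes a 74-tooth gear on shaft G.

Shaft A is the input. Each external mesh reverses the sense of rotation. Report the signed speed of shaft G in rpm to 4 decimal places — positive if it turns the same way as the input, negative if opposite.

Stage 1 [55T→84T]: ω = 1192.0000×55/84 = 780.4762 rpm, dir flips to −; running = −780.4762
Stage 2 [16T→32T]: ω = 780.4762×16/32 = 390.2381 rpm, dir flips to +; running = +390.2381
Stage 3 [32T→39T]: ω = 390.2381×32/39 = 320.1954 rpm, dir flips to −; running = −320.1954
Stage 4 [39T→27T]: ω = 320.1954×39/27 = 462.5044 rpm, dir flips to +; running = +462.5044
Stage 5 [27T→67T]: ω = 462.5044×27/67 = 186.3824 rpm, dir flips to −; running = −186.3824
Stage 6 [67T→74T]: ω = 186.3824×67/74 = 168.7516 rpm, dir flips to +; running = +168.7516

+168.7516 rpm (same as input, |ω| = 168.7516 rpm)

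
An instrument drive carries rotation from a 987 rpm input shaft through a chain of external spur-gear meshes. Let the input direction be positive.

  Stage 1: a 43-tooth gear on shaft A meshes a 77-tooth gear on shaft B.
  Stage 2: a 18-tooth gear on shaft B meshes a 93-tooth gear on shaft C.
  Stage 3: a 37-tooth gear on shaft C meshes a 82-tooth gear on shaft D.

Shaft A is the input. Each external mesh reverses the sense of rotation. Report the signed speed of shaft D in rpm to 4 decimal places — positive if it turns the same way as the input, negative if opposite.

Stage 1 [43T→77T]: ω = 987.0000×43/77 = 551.1818 rpm, dir flips to −; running = −551.1818
Stage 2 [18T→93T]: ω = 551.1818×18/93 = 106.6804 rpm, dir flips to +; running = +106.6804
Stage 3 [37T→82T]: ω = 106.6804×37/82 = 48.1363 rpm, dir flips to −; running = −48.1363

-48.1363 rpm (opposite to input, |ω| = 48.1363 rpm)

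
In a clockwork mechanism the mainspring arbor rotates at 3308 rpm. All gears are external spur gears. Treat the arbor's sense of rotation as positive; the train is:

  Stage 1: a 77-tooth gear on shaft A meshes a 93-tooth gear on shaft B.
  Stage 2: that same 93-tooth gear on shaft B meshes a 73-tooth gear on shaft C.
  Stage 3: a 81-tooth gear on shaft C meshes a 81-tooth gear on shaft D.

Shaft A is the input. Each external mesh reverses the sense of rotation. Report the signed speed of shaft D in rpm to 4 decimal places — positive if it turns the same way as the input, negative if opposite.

Stage 1 [77T→93T]: ω = 3308.0000×77/93 = 2738.8817 rpm, dir flips to −; running = −2738.8817
Stage 2 [93T→73T]: ω = 2738.8817×93/73 = 3489.2603 rpm, dir flips to +; running = +3489.2603
Stage 3 [81T→81T]: ω = 3489.2603×81/81 = 3489.2603 rpm, dir flips to −; running = −3489.2603

-3489.2603 rpm (opposite to input, |ω| = 3489.2603 rpm)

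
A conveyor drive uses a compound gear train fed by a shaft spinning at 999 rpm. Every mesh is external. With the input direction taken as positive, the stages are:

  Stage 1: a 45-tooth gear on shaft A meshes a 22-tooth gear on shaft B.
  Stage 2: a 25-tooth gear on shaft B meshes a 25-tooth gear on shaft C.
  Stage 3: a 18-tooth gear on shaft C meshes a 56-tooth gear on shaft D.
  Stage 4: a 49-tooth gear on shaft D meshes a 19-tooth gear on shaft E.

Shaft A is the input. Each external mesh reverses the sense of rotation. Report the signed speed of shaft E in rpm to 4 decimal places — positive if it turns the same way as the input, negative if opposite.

+1693.8786 rpm (same as input, |ω| = 1693.8786 rpm)

Stage 1 [45T→22T]: ω = 999.0000×45/22 = 2043.4091 rpm, dir flips to −; running = −2043.4091
Stage 2 [25T→25T]: ω = 2043.4091×25/25 = 2043.4091 rpm, dir flips to +; running = +2043.4091
Stage 3 [18T→56T]: ω = 2043.4091×18/56 = 656.8101 rpm, dir flips to −; running = −656.8101
Stage 4 [49T→19T]: ω = 656.8101×49/19 = 1693.8786 rpm, dir flips to +; running = +1693.8786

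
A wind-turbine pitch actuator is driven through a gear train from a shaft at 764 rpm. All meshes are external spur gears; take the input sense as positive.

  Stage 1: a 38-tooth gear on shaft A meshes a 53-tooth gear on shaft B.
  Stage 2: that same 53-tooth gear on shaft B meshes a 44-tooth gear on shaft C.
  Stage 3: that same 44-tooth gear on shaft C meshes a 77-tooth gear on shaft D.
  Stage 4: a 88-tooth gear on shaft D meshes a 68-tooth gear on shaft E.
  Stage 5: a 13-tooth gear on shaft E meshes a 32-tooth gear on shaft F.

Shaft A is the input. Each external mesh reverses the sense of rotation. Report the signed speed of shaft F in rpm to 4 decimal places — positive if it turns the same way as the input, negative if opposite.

Stage 1 [38T→53T]: ω = 764.0000×38/53 = 547.7736 rpm, dir flips to −; running = −547.7736
Stage 2 [53T→44T]: ω = 547.7736×53/44 = 659.8182 rpm, dir flips to +; running = +659.8182
Stage 3 [44T→77T]: ω = 659.8182×44/77 = 377.0390 rpm, dir flips to −; running = −377.0390
Stage 4 [88T→68T]: ω = 377.0390×88/68 = 487.9328 rpm, dir flips to +; running = +487.9328
Stage 5 [13T→32T]: ω = 487.9328×13/32 = 198.2227 rpm, dir flips to −; running = −198.2227

-198.2227 rpm (opposite to input, |ω| = 198.2227 rpm)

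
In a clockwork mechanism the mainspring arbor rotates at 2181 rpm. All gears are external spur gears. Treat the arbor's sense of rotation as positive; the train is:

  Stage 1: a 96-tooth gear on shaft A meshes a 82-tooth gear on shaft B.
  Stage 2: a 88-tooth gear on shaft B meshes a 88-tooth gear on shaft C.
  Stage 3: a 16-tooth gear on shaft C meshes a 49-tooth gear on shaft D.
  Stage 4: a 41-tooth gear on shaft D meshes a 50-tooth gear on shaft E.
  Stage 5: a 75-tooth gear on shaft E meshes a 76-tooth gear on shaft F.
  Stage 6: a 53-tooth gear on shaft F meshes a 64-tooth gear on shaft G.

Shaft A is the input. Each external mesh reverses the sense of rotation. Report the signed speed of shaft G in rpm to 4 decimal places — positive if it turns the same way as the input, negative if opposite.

+558.7202 rpm (same as input, |ω| = 558.7202 rpm)

Stage 1 [96T→82T]: ω = 2181.0000×96/82 = 2553.3659 rpm, dir flips to −; running = −2553.3659
Stage 2 [88T→88T]: ω = 2553.3659×88/88 = 2553.3659 rpm, dir flips to +; running = +2553.3659
Stage 3 [16T→49T]: ω = 2553.3659×16/49 = 833.7521 rpm, dir flips to −; running = −833.7521
Stage 4 [41T→50T]: ω = 833.7521×41/50 = 683.6767 rpm, dir flips to +; running = +683.6767
Stage 5 [75T→76T]: ω = 683.6767×75/76 = 674.6810 rpm, dir flips to −; running = −674.6810
Stage 6 [53T→64T]: ω = 674.6810×53/64 = 558.7202 rpm, dir flips to +; running = +558.7202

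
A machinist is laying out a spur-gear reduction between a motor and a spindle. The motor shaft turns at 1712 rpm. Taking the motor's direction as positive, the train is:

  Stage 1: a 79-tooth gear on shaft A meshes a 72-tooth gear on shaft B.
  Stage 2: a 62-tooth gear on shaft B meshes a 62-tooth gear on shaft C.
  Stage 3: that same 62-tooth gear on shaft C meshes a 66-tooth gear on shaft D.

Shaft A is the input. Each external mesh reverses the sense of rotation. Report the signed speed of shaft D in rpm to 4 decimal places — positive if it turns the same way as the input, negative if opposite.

Stage 1 [79T→72T]: ω = 1712.0000×79/72 = 1878.4444 rpm, dir flips to −; running = −1878.4444
Stage 2 [62T→62T]: ω = 1878.4444×62/62 = 1878.4444 rpm, dir flips to +; running = +1878.4444
Stage 3 [62T→66T]: ω = 1878.4444×62/66 = 1764.5993 rpm, dir flips to −; running = −1764.5993

-1764.5993 rpm (opposite to input, |ω| = 1764.5993 rpm)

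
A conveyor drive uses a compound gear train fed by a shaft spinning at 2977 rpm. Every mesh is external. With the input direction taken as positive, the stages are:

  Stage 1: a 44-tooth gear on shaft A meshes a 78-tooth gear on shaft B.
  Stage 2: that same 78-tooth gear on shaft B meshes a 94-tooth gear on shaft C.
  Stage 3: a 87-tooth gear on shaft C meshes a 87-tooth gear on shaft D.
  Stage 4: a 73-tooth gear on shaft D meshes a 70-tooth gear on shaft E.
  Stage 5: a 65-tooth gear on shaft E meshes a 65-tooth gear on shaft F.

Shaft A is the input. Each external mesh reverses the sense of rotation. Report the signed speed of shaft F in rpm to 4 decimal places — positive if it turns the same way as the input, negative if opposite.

Stage 1 [44T→78T]: ω = 2977.0000×44/78 = 1679.3333 rpm, dir flips to −; running = −1679.3333
Stage 2 [78T→94T]: ω = 1679.3333×78/94 = 1393.4894 rpm, dir flips to +; running = +1393.4894
Stage 3 [87T→87T]: ω = 1393.4894×87/87 = 1393.4894 rpm, dir flips to −; running = −1393.4894
Stage 4 [73T→70T]: ω = 1393.4894×73/70 = 1453.2103 rpm, dir flips to +; running = +1453.2103
Stage 5 [65T→65T]: ω = 1453.2103×65/65 = 1453.2103 rpm, dir flips to −; running = −1453.2103

-1453.2103 rpm (opposite to input, |ω| = 1453.2103 rpm)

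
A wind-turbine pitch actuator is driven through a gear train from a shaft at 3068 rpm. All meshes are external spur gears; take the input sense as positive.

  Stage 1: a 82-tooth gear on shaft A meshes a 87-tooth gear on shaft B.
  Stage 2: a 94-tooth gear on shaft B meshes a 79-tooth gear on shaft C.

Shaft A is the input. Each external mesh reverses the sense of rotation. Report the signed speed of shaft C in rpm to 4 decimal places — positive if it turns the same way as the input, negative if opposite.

Stage 1 [82T→87T]: ω = 3068.0000×82/87 = 2891.6782 rpm, dir flips to −; running = −2891.6782
Stage 2 [94T→79T]: ω = 2891.6782×94/79 = 3440.7310 rpm, dir flips to +; running = +3440.7310

+3440.7310 rpm (same as input, |ω| = 3440.7310 rpm)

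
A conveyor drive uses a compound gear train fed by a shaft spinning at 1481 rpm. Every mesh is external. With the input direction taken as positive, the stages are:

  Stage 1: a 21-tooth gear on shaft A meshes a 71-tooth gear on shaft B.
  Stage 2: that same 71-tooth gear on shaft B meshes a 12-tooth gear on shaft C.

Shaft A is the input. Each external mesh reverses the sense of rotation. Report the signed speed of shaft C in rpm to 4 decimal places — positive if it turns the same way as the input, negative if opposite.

Stage 1 [21T→71T]: ω = 1481.0000×21/71 = 438.0423 rpm, dir flips to −; running = −438.0423
Stage 2 [71T→12T]: ω = 438.0423×71/12 = 2591.7500 rpm, dir flips to +; running = +2591.7500

+2591.7500 rpm (same as input, |ω| = 2591.7500 rpm)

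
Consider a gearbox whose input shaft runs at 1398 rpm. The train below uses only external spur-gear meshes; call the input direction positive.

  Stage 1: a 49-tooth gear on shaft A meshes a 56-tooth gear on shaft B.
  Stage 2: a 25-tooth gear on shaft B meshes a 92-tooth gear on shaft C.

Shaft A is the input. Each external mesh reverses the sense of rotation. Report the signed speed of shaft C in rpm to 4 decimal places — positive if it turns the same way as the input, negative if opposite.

+332.4049 rpm (same as input, |ω| = 332.4049 rpm)

Stage 1 [49T→56T]: ω = 1398.0000×49/56 = 1223.2500 rpm, dir flips to −; running = −1223.2500
Stage 2 [25T→92T]: ω = 1223.2500×25/92 = 332.4049 rpm, dir flips to +; running = +332.4049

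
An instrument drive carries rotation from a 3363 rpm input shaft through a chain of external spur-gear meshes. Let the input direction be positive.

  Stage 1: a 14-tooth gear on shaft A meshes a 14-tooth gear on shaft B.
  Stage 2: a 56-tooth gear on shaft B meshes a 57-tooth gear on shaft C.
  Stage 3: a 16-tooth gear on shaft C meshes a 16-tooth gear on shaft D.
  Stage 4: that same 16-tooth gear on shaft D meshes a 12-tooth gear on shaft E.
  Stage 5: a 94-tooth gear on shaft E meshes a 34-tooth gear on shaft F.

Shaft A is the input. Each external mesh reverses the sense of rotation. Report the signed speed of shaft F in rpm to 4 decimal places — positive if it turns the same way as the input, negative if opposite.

Stage 1 [14T→14T]: ω = 3363.0000×14/14 = 3363.0000 rpm, dir flips to −; running = −3363.0000
Stage 2 [56T→57T]: ω = 3363.0000×56/57 = 3304.0000 rpm, dir flips to +; running = +3304.0000
Stage 3 [16T→16T]: ω = 3304.0000×16/16 = 3304.0000 rpm, dir flips to −; running = −3304.0000
Stage 4 [16T→12T]: ω = 3304.0000×16/12 = 4405.3333 rpm, dir flips to +; running = +4405.3333
Stage 5 [94T→34T]: ω = 4405.3333×94/34 = 12179.4510 rpm, dir flips to −; running = −12179.4510

-12179.4510 rpm (opposite to input, |ω| = 12179.4510 rpm)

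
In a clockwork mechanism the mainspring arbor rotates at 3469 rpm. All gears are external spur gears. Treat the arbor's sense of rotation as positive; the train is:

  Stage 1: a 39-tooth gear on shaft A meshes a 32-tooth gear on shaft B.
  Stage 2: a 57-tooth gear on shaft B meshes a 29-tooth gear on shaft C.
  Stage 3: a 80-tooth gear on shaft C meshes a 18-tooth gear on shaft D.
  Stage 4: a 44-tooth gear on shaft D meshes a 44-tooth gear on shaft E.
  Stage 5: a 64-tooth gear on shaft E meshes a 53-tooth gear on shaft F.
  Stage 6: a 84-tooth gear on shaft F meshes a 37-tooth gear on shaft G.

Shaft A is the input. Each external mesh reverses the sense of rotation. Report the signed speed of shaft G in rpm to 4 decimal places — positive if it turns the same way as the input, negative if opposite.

+101249.9773 rpm (same as input, |ω| = 101249.9773 rpm)

Stage 1 [39T→32T]: ω = 3469.0000×39/32 = 4227.8438 rpm, dir flips to −; running = −4227.8438
Stage 2 [57T→29T]: ω = 4227.8438×57/29 = 8309.8998 rpm, dir flips to +; running = +8309.8998
Stage 3 [80T→18T]: ω = 8309.8998×80/18 = 36932.8879 rpm, dir flips to −; running = −36932.8879
Stage 4 [44T→44T]: ω = 36932.8879×44/44 = 36932.8879 rpm, dir flips to +; running = +36932.8879
Stage 5 [64T→53T]: ω = 36932.8879×64/53 = 44598.2043 rpm, dir flips to −; running = −44598.2043
Stage 6 [84T→37T]: ω = 44598.2043×84/37 = 101249.9773 rpm, dir flips to +; running = +101249.9773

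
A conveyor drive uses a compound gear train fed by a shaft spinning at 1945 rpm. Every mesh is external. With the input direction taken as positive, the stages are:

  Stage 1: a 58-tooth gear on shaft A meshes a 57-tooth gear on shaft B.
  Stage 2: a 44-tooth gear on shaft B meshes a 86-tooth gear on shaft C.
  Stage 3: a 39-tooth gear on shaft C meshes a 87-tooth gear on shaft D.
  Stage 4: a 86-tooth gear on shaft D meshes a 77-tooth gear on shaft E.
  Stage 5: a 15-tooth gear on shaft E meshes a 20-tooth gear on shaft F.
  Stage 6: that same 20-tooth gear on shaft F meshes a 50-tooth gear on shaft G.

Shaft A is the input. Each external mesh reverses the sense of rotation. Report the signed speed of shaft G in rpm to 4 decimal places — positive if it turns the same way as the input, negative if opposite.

+152.0902 rpm (same as input, |ω| = 152.0902 rpm)

Stage 1 [58T→57T]: ω = 1945.0000×58/57 = 1979.1228 rpm, dir flips to −; running = −1979.1228
Stage 2 [44T→86T]: ω = 1979.1228×44/86 = 1012.5745 rpm, dir flips to +; running = +1012.5745
Stage 3 [39T→87T]: ω = 1012.5745×39/87 = 453.9127 rpm, dir flips to −; running = −453.9127
Stage 4 [86T→77T]: ω = 453.9127×86/77 = 506.9674 rpm, dir flips to +; running = +506.9674
Stage 5 [15T→20T]: ω = 506.9674×15/20 = 380.2256 rpm, dir flips to −; running = −380.2256
Stage 6 [20T→50T]: ω = 380.2256×20/50 = 152.0902 rpm, dir flips to +; running = +152.0902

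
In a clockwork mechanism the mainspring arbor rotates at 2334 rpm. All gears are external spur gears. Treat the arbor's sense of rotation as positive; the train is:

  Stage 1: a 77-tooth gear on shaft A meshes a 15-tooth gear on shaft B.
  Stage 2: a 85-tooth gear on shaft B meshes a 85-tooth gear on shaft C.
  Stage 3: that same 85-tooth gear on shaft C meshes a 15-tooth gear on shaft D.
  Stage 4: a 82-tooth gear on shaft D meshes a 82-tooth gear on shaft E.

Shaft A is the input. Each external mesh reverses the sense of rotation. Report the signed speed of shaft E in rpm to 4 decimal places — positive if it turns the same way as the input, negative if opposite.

Stage 1 [77T→15T]: ω = 2334.0000×77/15 = 11981.2000 rpm, dir flips to −; running = −11981.2000
Stage 2 [85T→85T]: ω = 11981.2000×85/85 = 11981.2000 rpm, dir flips to +; running = +11981.2000
Stage 3 [85T→15T]: ω = 11981.2000×85/15 = 67893.4667 rpm, dir flips to −; running = −67893.4667
Stage 4 [82T→82T]: ω = 67893.4667×82/82 = 67893.4667 rpm, dir flips to +; running = +67893.4667

+67893.4667 rpm (same as input, |ω| = 67893.4667 rpm)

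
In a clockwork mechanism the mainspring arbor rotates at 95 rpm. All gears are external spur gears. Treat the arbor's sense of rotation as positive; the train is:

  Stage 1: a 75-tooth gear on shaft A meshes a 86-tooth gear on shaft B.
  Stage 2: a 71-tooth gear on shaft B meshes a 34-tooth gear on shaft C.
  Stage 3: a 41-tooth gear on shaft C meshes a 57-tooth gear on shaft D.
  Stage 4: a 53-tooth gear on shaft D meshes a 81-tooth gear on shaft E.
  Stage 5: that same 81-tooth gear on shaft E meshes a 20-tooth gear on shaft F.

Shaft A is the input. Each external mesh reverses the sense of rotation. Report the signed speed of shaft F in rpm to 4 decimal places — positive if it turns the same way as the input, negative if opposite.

-329.7773 rpm (opposite to input, |ω| = 329.7773 rpm)

Stage 1 [75T→86T]: ω = 95.0000×75/86 = 82.8488 rpm, dir flips to −; running = −82.8488
Stage 2 [71T→34T]: ω = 82.8488×71/34 = 173.0079 rpm, dir flips to +; running = +173.0079
Stage 3 [41T→57T]: ω = 173.0079×41/57 = 124.4443 rpm, dir flips to −; running = −124.4443
Stage 4 [53T→81T]: ω = 124.4443×53/81 = 81.4265 rpm, dir flips to +; running = +81.4265
Stage 5 [81T→20T]: ω = 81.4265×81/20 = 329.7773 rpm, dir flips to −; running = −329.7773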